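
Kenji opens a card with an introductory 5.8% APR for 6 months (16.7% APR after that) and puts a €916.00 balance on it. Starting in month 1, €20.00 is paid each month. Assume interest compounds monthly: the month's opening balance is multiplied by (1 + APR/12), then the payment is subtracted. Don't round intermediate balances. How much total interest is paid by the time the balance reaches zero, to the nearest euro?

Promo months 1–6 at r₀ = 5.8%/12 = 0.00483333; months 7+ at r₁ = 16.7%/12 = 0.0139167.
After month 6: iterate B ← B·(1+r₀) − €20.00 for 6 months → €821.43.
Then at r₁ with €20.00/mo: n₂ = −ln(1 − r₁·B/P)/ln(1+r₁) ≈ 61.33 → 62 more payments.
Total paid = 67·€20.00 + €6.66 = €1,346.66; interest = €1,346.66 − €916.00 = €430.66.

€431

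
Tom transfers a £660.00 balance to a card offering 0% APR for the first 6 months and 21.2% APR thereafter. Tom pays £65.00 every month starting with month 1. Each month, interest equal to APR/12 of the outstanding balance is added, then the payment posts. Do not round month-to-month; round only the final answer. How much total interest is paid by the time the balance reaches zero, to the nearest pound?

Promo months 1–6 at r₀ = 0%/12 = 0; months 7+ at r₁ = 21.2%/12 = 0.0176667.
After month 6 (no interest yet): B = £660.00 − 6·£65.00 = £270.00.
Then at r₁ with £65.00/mo: n₂ = −ln(1 − r₁·B/P)/ln(1+r₁) ≈ 4.35 → 5 more payments.
Total paid = 10·£65.00 + £23.02 = £673.02; interest = £673.02 − £660.00 = £13.02.

£13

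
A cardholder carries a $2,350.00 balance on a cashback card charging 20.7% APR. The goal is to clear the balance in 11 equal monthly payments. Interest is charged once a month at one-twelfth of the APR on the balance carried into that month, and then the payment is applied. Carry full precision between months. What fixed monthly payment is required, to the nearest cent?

Monthly rate r = 20.7%/12 = 1.725% = 0.01725.
Level-payment amortization: P = B₀·r / (1 − (1+r)^(−n)) = 2350.00·0.01725 / (1 − 1.01725^(−11)).
Denominator 1 − (1+r)^(−11) = 0.171494652.
P = 40.5375 / 0.171494652 ≈ 236.38.

$236.38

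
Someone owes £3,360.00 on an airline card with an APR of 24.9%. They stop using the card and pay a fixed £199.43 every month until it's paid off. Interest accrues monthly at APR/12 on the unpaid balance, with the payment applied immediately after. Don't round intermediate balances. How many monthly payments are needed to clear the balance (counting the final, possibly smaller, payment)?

Monthly rate r = 24.9%/12 = 2.075% = 0.02075.
Recurrence: B ← B·(1+r) − £199.43.
Month 1: interest £69.72; balance after payment £3,230.29.
Month 2: interest £67.03; balance after payment £3,097.89.
Closed form: n = −ln(1 − rB₀/P)/ln(1+r) = −ln(0.6504)/ln(1.02075) ≈ 20.945, so the balance reaches zero during payment 21.

21 months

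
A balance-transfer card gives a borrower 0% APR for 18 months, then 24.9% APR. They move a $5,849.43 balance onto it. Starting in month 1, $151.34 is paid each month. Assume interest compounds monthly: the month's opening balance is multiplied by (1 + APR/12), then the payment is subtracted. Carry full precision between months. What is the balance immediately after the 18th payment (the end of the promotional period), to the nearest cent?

$3,125.31

Promo months 1–18 at r₀ = 0%/12 = 0; months 19+ at r₁ = 24.9%/12 = 0.02075.
After month 18 (no interest yet): B = $5,849.43 − 18·$151.34 = $3,125.31.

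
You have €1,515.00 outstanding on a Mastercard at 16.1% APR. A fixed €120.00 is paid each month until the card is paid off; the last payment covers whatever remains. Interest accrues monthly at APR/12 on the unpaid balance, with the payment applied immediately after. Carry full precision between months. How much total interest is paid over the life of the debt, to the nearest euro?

€156

Monthly rate r = 16.1%/12 = 1.34167% = 0.0134167.
Payoff takes n = ⌈−ln(1 − rB₀/P)/ln(1+r)⌉ = ⌈13.925⌉ = 14 payments; the last is €111.10.
Total paid = 13·€120.00 + €111.10 = €1,671.10.
Total interest = total paid − principal = €1,671.10 − €1,515.00 = €156.10.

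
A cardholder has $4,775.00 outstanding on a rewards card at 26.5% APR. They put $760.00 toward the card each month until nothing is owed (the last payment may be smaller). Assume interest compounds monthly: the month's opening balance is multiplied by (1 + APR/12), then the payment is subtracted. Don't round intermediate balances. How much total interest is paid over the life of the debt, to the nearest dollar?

Monthly rate r = 26.5%/12 = 2.20833% = 0.0220833.
Payoff takes n = ⌈−ln(1 − rB₀/P)/ln(1+r)⌉ = ⌈6.838⌉ = 7 payments; the last is $638.16.
Total paid = 6·$760.00 + $638.16 = $5,198.16.
Total interest = total paid − principal = $5,198.16 − $4,775.00 = $423.16.

$423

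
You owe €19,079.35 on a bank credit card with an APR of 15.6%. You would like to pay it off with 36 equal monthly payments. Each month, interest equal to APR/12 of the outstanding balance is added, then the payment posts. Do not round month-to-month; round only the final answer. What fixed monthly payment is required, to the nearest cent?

Monthly rate r = 15.6%/12 = 1.3% = 0.013.
Level-payment amortization: P = B₀·r / (1 − (1+r)^(−n)) = 19079.35·0.013 / (1 − 1.013^(−36)).
Denominator 1 − (1+r)^(−36) = 0.371854913.
P = 248.032 / 0.371854913 ≈ 667.01.

€667.01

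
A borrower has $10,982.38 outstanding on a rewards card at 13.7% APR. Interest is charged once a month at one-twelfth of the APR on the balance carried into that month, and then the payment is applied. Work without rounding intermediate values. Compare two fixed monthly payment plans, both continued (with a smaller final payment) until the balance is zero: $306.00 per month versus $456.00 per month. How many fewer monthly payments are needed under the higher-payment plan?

Monthly rate r = 13.7%/12 = 1.14167% = 0.0114167.
At $306.00/mo: n = ⌈−ln(1 − rB₀/P)/ln(1+r)⌉ = 47 payments (last $135.48); total interest = total paid − $10,982.38 = $3,229.10.
At $456.00/mo: 29 payments (last $148.15); total interest $1,933.77.
Payments saved = 47 − 29 = 18.

18 fewer payments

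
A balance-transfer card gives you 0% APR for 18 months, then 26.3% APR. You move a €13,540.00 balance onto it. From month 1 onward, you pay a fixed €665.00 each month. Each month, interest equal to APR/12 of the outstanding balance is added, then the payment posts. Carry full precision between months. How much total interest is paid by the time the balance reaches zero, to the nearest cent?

€61.46

Promo months 1–18 at r₀ = 0%/12 = 0; months 19+ at r₁ = 26.3%/12 = 0.0219167.
After month 18 (no interest yet): B = €13,540.00 − 18·€665.00 = €1,570.00.
Then at r₁ with €665.00/mo: n₂ = −ln(1 − r₁·B/P)/ln(1+r₁) ≈ 2.45 → 3 more payments.
Total paid = 20·€665.00 + €301.46 = €13,601.46; interest = €13,601.46 − €13,540.00 = €61.46.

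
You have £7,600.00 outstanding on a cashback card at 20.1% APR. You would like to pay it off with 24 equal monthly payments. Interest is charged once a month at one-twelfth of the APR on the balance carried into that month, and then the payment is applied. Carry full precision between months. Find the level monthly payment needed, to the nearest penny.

£387.18

Monthly rate r = 20.1%/12 = 1.675% = 0.01675.
Level-payment amortization: P = B₀·r / (1 − (1+r)^(−n)) = 7600.00·0.01675 / (1 − 1.01675^(−24)).
Denominator 1 − (1+r)^(−24) = 0.32878809.
P = 127.3 / 0.32878809 ≈ 387.18.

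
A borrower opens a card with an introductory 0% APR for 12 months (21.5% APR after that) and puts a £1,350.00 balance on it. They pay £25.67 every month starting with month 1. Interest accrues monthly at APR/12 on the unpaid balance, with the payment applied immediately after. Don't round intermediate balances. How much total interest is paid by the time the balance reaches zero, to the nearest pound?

Promo months 1–12 at r₀ = 0%/12 = 0; months 13+ at r₁ = 21.5%/12 = 0.0179167.
After month 12 (no interest yet): B = £1,350.00 − 12·£25.67 = £1,041.96.
Then at r₁ with £25.67/mo: n₂ = −ln(1 − r₁·B/P)/ln(1+r₁) ≈ 73.16 → 74 more payments.
Total paid = 85·£25.67 + £4.16 = £2,186.11; interest = £2,186.11 − £1,350.00 = £836.11.

£836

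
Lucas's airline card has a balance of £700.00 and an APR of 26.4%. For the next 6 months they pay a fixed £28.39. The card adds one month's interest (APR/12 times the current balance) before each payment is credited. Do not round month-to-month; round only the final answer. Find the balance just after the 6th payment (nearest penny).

£617.65

Monthly rate r = 26.4%/12 = 2.2% = 0.022.
Each month: B ← B·(1+r) − £28.39.
Month 1: interest £15.40; balance after payment £687.01.
Month 2: interest £15.11; balance after payment £673.73.
Month 3: interest £14.82; balance after payment £660.17.
Month 4: interest £14.52; balance after payment £646.30.
Month 5: interest £14.22; balance after payment £632.13.
Month 6: interest £13.91; balance after payment £617.65.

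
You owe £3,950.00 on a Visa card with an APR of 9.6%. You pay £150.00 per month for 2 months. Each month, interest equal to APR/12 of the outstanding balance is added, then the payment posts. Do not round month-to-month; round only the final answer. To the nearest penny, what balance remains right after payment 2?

Monthly rate r = 9.6%/12 = 0.8% = 0.008.
Each month: B ← B·(1+r) − £150.00.
Month 1: interest £31.60; balance after payment £3,831.60.
Month 2: interest £30.65; balance after payment £3,712.25.

£3,712.25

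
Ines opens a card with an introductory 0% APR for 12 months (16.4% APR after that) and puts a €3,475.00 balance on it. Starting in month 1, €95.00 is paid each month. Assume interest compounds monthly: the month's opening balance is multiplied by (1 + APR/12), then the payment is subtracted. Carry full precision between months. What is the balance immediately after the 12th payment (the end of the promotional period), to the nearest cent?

Promo months 1–12 at r₀ = 0%/12 = 0; months 13+ at r₁ = 16.4%/12 = 0.0136667.
After month 12 (no interest yet): B = €3,475.00 − 12·€95.00 = €2,335.00.

€2,335.00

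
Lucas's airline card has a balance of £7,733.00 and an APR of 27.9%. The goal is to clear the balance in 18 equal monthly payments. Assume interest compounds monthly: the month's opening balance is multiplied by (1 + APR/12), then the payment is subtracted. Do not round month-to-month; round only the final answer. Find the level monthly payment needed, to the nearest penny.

£530.66

Monthly rate r = 27.9%/12 = 2.325% = 0.02325.
Level-payment amortization: P = B₀·r / (1 − (1+r)^(−n)) = 7733.00·0.02325 / (1 − 1.02325^(−18)).
Denominator 1 − (1+r)^(−18) = 0.338806706.
P = 179.792 / 0.338806706 ≈ 530.66.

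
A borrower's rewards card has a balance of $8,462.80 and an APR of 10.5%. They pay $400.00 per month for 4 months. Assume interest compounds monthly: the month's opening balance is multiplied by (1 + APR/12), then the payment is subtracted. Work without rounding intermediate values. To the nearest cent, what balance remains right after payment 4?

Monthly rate r = 10.5%/12 = 0.875% = 0.00875.
Each month: B ← B·(1+r) − $400.00.
Month 1: interest $74.05; balance after payment $8,136.85.
Month 2: interest $71.20; balance after payment $7,808.05.
Month 3: interest $68.32; balance after payment $7,476.37.
Month 4: interest $65.42; balance after payment $7,141.79.

$7,141.79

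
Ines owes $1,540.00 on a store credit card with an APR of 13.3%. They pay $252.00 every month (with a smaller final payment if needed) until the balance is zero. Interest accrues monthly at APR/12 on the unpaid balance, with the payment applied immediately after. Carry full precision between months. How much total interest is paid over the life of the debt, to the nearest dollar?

$64

Monthly rate r = 13.3%/12 = 1.10833% = 0.0110833.
Payoff takes n = ⌈−ln(1 − rB₀/P)/ln(1+r)⌉ = ⌈6.363⌉ = 7 payments; the last is $91.78.
Total paid = 6·$252.00 + $91.78 = $1,603.78.
Total interest = total paid − principal = $1,603.78 − $1,540.00 = $63.78.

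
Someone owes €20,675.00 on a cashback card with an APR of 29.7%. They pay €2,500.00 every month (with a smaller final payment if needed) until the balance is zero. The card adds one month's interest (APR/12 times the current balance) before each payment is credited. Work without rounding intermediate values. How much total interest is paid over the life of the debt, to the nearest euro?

Monthly rate r = 29.7%/12 = 2.475% = 0.02475.
Payoff takes n = ⌈−ln(1 − rB₀/P)/ln(1+r)⌉ = ⌈9.367⌉ = 10 payments; the last is €924.92.
Total paid = 9·€2,500.00 + €924.92 = €23,424.92.
Total interest = total paid − principal = €23,424.92 − €20,675.00 = €2,749.92.

€2,750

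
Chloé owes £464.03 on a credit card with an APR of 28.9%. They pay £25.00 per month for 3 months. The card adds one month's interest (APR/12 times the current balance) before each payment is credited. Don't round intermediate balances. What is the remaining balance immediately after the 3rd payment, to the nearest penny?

£421.55

Monthly rate r = 28.9%/12 = 2.40833% = 0.0240833.
Each month: B ← B·(1+r) − £25.00.
Month 1: interest £11.18; balance after payment £450.21.
Month 2: interest £10.84; balance after payment £436.05.
Month 3: interest £10.50; balance after payment £421.55.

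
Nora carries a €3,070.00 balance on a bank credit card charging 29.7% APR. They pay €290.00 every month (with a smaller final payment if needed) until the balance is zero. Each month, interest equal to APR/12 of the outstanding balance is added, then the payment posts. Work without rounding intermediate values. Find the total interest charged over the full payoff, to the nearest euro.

€535

Monthly rate r = 29.7%/12 = 2.475% = 0.02475.
Payoff takes n = ⌈−ln(1 − rB₀/P)/ln(1+r)⌉ = ⌈12.427⌉ = 13 payments; the last is €124.69.
Total paid = 12·€290.00 + €124.69 = €3,604.69.
Total interest = total paid − principal = €3,604.69 − €3,070.00 = €534.69.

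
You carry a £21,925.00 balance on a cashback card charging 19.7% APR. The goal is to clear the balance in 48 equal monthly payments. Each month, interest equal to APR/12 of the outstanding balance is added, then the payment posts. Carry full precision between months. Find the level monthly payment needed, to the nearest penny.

£663.69

Monthly rate r = 19.7%/12 = 1.64167% = 0.0164167.
Level-payment amortization: P = B₀·r / (1 − (1+r)^(−n)) = 21925.00·0.0164167 / (1 − 1.01642^(−48)).
Denominator 1 − (1+r)^(−48) = 0.542327659.
P = 359.935 / 0.542327659 ≈ 663.69.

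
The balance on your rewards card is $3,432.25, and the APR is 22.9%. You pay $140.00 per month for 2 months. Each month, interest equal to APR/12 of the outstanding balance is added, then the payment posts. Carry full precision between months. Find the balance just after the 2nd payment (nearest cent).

$3,281.83

Monthly rate r = 22.9%/12 = 1.90833% = 0.0190833.
Each month: B ← B·(1+r) − $140.00.
Month 1: interest $65.50; balance after payment $3,357.75.
Month 2: interest $64.08; balance after payment $3,281.83.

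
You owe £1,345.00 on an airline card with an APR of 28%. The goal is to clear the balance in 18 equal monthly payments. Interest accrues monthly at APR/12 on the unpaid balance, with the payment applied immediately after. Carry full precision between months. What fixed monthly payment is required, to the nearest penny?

Monthly rate r = 28%/12 = 2.33333% = 0.0233333.
Level-payment amortization: P = B₀·r / (1 − (1+r)^(−n)) = 1345.00·0.0233333 / (1 − 1.02333^(−18)).
Denominator 1 − (1+r)^(−18) = 0.339775211.
P = 31.3833 / 0.339775211 ≈ 92.36.

£92.36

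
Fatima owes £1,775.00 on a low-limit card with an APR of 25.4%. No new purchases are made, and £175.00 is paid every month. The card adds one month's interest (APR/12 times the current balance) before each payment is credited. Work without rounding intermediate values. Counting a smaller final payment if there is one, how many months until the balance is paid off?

Monthly rate r = 25.4%/12 = 2.11667% = 0.0211667.
Recurrence: B ← B·(1+r) − £175.00.
Month 1: interest £37.57; balance after payment £1,637.57.
Month 2: interest £34.66; balance after payment £1,497.23.
Closed form: n = −ln(1 − rB₀/P)/ln(1+r) = −ln(0.78531)/ln(1.02117) ≈ 11.538, so the balance reaches zero during payment 12.

12 payments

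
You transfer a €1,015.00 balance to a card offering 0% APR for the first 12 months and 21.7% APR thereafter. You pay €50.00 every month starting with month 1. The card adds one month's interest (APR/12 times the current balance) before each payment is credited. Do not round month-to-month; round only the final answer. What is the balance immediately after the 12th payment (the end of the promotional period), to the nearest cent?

Promo months 1–12 at r₀ = 0%/12 = 0; months 13+ at r₁ = 21.7%/12 = 0.0180833.
After month 12 (no interest yet): B = €1,015.00 − 12·€50.00 = €415.00.

€415.00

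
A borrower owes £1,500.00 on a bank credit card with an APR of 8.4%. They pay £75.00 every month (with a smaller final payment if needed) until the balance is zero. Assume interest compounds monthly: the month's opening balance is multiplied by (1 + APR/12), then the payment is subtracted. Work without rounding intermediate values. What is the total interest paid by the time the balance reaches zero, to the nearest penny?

£121.67

Monthly rate r = 8.4%/12 = 0.7% = 0.007.
Payoff takes n = ⌈−ln(1 − rB₀/P)/ln(1+r)⌉ = ⌈21.621⌉ = 22 payments; the last is £46.67.
Total paid = 21·£75.00 + £46.67 = £1,621.67.
Total interest = total paid − principal = £1,621.67 − £1,500.00 = £121.67.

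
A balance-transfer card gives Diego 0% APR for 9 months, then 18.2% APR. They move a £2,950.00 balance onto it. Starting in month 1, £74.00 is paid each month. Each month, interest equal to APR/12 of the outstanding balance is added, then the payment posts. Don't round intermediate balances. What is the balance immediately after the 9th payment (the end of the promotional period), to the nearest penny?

Promo months 1–9 at r₀ = 0%/12 = 0; months 10+ at r₁ = 18.2%/12 = 0.0151667.
After month 9 (no interest yet): B = £2,950.00 − 9·£74.00 = £2,284.00.

£2,284.00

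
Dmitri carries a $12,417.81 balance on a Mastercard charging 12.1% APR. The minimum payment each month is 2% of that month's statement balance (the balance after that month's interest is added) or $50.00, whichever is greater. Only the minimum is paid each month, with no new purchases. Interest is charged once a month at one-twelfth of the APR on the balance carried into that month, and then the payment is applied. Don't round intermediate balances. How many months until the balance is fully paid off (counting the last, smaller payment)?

Monthly rate r = 12.1%/12 = 1.00833% = 0.0100833.
While 2% of the post-interest balance exceeds $50.00, each month B ← (B·(1+r))·(1 − 0.02), i.e. B shrinks by the factor (1+r)·0.98 = 0.98988.
This holds for months 1–159. Entering month 160 the balance is $2,464.83; 2% of the post-interest balance is now below $50.00, so the flat $50.00 minimum applies from here.
From month 160 a fixed $50.00 at rate r clears $2,464.83 in 69 more payments. Total: 159 + 69 = 228 months.

228 months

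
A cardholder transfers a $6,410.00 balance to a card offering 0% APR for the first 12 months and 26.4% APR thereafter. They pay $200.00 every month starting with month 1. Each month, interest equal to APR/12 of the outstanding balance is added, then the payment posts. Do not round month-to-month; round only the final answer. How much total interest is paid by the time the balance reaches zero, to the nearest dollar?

$1,337

Promo months 1–12 at r₀ = 0%/12 = 0; months 13+ at r₁ = 26.4%/12 = 0.022.
After month 12 (no interest yet): B = $6,410.00 − 12·$200.00 = $4,010.00.
Then at r₁ with $200.00/mo: n₂ = −ln(1 − r₁·B/P)/ln(1+r₁) ≈ 26.73 → 27 more payments.
Total paid = 38·$200.00 + $147.34 = $7,747.34; interest = $7,747.34 − $6,410.00 = $1,337.34.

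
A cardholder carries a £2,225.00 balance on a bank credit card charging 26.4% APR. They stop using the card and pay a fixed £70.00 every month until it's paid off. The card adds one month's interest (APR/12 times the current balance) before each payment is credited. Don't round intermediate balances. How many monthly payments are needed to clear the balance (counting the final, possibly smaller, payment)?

56 payments

Monthly rate r = 26.4%/12 = 2.2% = 0.022.
Recurrence: B ← B·(1+r) − £70.00.
Month 1: interest £48.95; balance after payment £2,203.95.
Month 2: interest £48.49; balance after payment £2,182.44.
Closed form: n = −ln(1 − rB₀/P)/ln(1+r) = −ln(0.30071)/ln(1.022) ≈ 55.217, so the balance reaches zero during payment 56.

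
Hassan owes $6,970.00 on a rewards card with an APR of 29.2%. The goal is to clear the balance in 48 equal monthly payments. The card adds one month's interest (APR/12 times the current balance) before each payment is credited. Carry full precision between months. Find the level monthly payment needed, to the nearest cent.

$247.73

Monthly rate r = 29.2%/12 = 2.43333% = 0.0243333.
Level-payment amortization: P = B₀·r / (1 − (1+r)^(−n)) = 6970.00·0.0243333 / (1 − 1.02433^(−48)).
Denominator 1 − (1+r)^(−48) = 0.68463221.
P = 169.603 / 0.68463221 ≈ 247.73.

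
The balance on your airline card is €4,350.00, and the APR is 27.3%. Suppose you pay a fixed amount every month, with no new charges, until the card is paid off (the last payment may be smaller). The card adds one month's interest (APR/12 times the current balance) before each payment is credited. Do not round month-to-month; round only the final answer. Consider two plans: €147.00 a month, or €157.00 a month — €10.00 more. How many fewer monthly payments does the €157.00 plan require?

5 fewer payments

Monthly rate r = 27.3%/12 = 2.275% = 0.02275.
At €147.00/mo: n = ⌈−ln(1 − rB₀/P)/ln(1+r)⌉ = 50 payments (last €106.14); total interest = total paid − €4,350.00 = €2,959.14.
At €157.00/mo: 45 payments (last €37.82); total interest €2,595.82.
Payments saved = 50 − 45 = 5.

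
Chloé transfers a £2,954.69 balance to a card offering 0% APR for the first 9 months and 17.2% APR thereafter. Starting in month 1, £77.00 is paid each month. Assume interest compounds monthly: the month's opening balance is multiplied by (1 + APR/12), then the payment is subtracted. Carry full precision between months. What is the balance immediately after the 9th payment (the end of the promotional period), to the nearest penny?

£2,261.69

Promo months 1–9 at r₀ = 0%/12 = 0; months 10+ at r₁ = 17.2%/12 = 0.0143333.
After month 9 (no interest yet): B = £2,954.69 − 9·£77.00 = £2,261.69.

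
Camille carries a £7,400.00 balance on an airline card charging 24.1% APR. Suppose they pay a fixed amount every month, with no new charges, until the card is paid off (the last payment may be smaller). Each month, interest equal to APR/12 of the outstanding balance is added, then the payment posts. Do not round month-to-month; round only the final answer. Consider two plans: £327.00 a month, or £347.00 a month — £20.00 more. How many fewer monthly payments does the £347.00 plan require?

2 fewer payments

Monthly rate r = 24.1%/12 = 2.00833% = 0.0200833.
At £327.00/mo: n = ⌈−ln(1 − rB₀/P)/ln(1+r)⌉ = 31 payments (last £156.97); total interest = total paid − £7,400.00 = £2,566.97.
At £347.00/mo: 29 payments (last £41.59); total interest £2,357.59.
Payments saved = 31 − 29 = 2.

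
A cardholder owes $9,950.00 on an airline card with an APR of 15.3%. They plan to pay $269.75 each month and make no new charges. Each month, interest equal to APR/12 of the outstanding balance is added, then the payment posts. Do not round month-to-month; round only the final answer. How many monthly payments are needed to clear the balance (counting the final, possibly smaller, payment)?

51 months

Monthly rate r = 15.3%/12 = 1.275% = 0.01275.
Recurrence: B ← B·(1+r) − $269.75.
Month 1: interest $126.86; balance after payment $9,807.11.
Month 2: interest $125.04; balance after payment $9,662.40.
Closed form: n = −ln(1 − rB₀/P)/ln(1+r) = −ln(0.5297)/ln(1.01275) ≈ 50.155, so the balance reaches zero during payment 51.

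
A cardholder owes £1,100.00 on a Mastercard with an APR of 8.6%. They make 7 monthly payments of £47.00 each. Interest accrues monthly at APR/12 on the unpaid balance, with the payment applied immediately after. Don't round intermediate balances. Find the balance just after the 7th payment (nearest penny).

£820.23

Monthly rate r = 8.6%/12 = 0.716667% = 0.00716667.
Each month: B ← B·(1+r) − £47.00.
Month 1: interest £7.88; balance after payment £1,060.88.
Month 2: interest £7.60; balance after payment £1,021.49.
Month 3: interest £7.32; balance after payment £981.81.
Month 4: interest £7.04; balance after payment £941.84.
Month 5: interest £6.75; balance after payment £901.59.
Month 6: interest £6.46; balance after payment £861.05.
Month 7: interest £6.17; balance after payment £820.23.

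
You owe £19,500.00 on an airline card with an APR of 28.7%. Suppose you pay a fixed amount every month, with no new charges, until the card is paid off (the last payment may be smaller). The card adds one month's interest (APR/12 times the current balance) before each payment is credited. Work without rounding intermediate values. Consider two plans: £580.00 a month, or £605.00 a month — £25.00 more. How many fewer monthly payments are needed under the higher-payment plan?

Monthly rate r = 28.7%/12 = 2.39167% = 0.0239167.
At £580.00/mo: n = ⌈−ln(1 − rB₀/P)/ln(1+r)⌉ = 69 payments (last £563.01); total interest = total paid − £19,500.00 = £20,503.01.
At £605.00/mo: 63 payments (last £208.36); total interest £18,218.36.
Payments saved = 69 − 63 = 6.

6 fewer payments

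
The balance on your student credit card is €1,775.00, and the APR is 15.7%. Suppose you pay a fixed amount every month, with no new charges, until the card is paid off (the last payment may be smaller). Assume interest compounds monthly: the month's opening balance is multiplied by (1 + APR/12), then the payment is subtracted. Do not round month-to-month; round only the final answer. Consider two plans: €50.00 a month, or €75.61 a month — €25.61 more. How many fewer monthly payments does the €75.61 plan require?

20 fewer payments

Monthly rate r = 15.7%/12 = 1.30833% = 0.0130833.
At €50.00/mo: n = ⌈−ln(1 − rB₀/P)/ln(1+r)⌉ = 49 payments (last €2.13); total interest = total paid − €1,775.00 = €627.13.
At €75.61/mo: 29 payments (last €17.37); total interest €359.45.
Payments saved = 49 − 29 = 20.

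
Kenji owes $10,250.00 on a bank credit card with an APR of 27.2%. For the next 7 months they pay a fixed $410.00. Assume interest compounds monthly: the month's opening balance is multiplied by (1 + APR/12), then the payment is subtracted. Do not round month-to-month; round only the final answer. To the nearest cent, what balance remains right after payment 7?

Monthly rate r = 27.2%/12 = 2.26667% = 0.0226667.
Each month: B ← B·(1+r) − $410.00.
Month 1: interest $232.33; balance after payment $10,072.33.
Month 2: interest $228.31; balance after payment $9,890.64.
Month 3: interest $224.19; balance after payment $9,704.83.
Month 4: interest $219.98; balance after payment $9,514.80.
Month 5: interest $215.67; balance after payment $9,320.47.
Month 6: interest $211.26; balance after payment $9,121.74.
Month 7: interest $206.76; balance after payment $8,918.50.

$8,918.50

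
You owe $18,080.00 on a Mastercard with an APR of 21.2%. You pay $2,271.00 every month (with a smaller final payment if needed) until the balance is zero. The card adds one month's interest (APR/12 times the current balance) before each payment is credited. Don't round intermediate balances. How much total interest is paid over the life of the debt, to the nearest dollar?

Monthly rate r = 21.2%/12 = 1.76667% = 0.0176667.
Payoff takes n = ⌈−ln(1 − rB₀/P)/ln(1+r)⌉ = ⌈8.655⌉ = 9 payments; the last is $1,492.97.
Total paid = 8·$2,271.00 + $1,492.97 = $19,660.97.
Total interest = total paid − principal = $19,660.97 − $18,080.00 = $1,580.97.

$1,581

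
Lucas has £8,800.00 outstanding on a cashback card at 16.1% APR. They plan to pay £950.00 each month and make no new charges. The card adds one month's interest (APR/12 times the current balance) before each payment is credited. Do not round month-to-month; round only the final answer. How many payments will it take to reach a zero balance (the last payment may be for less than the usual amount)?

Monthly rate r = 16.1%/12 = 1.34167% = 0.0134167.
Recurrence: B ← B·(1+r) − £950.00.
Month 1: interest £118.07; balance after payment £7,968.07.
Month 2: interest £106.90; balance after payment £7,124.97.
Closed form: n = −ln(1 − rB₀/P)/ln(1+r) = −ln(0.87572)/ln(1.01342) ≈ 9.958, so the balance reaches zero during payment 10.

10 months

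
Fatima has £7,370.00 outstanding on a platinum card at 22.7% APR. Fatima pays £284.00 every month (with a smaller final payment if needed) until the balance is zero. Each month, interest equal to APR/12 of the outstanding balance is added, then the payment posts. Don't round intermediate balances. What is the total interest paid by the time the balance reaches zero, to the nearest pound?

Monthly rate r = 22.7%/12 = 1.89167% = 0.0189167.
Payoff takes n = ⌈−ln(1 − rB₀/P)/ln(1+r)⌉ = ⌈36.025⌉ = 37 payments; the last is £7.24.
Total paid = 36·£284.00 + £7.24 = £10,231.24.
Total interest = total paid − principal = £10,231.24 − £7,370.00 = £2,861.24.

£2,861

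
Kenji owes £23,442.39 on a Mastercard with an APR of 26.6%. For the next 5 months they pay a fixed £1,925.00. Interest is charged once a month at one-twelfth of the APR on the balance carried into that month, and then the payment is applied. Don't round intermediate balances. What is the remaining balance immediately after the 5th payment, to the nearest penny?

£16,097.08

Monthly rate r = 26.6%/12 = 2.21667% = 0.0221667.
Each month: B ← B·(1+r) − £1,925.00.
Month 1: interest £519.64; balance after payment £22,037.03.
Month 2: interest £488.49; balance after payment £20,600.52.
Month 3: interest £456.64; balance after payment £19,132.16.
Month 4: interest £424.10; balance after payment £17,631.26.
Month 5: interest £390.83; balance after payment £16,097.08.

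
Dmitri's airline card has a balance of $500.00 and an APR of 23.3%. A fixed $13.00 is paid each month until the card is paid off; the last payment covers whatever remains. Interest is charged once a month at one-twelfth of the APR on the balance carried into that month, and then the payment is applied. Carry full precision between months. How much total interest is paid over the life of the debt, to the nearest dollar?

$429

Monthly rate r = 23.3%/12 = 1.94167% = 0.0194167.
Payoff takes n = ⌈−ln(1 − rB₀/P)/ln(1+r)⌉ = ⌈71.426⌉ = 72 payments; the last is $5.56.
Total paid = 71·$13.00 + $5.56 = $928.56.
Total interest = total paid − principal = $928.56 − $500.00 = $428.56.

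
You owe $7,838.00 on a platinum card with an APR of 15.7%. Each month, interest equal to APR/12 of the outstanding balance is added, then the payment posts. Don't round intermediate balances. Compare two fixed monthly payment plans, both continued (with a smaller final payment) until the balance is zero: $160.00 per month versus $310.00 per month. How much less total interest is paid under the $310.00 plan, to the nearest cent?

$3,027.75

Monthly rate r = 15.7%/12 = 1.30833% = 0.0130833.
At $160.00/mo: n = ⌈−ln(1 − rB₀/P)/ln(1+r)⌉ = 79 payments (last $127.29); total interest = total paid − $7,838.00 = $4,769.29.
At $310.00/mo: 31 payments (last $279.54); total interest $1,741.54.
Interest saved = $4,769.29 − $1,741.54 = $3,027.75.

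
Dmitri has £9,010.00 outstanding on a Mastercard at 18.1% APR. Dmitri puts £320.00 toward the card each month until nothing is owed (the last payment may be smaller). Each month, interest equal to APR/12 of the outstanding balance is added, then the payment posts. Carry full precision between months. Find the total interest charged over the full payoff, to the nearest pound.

Monthly rate r = 18.1%/12 = 1.50833% = 0.0150833.
Payoff takes n = ⌈−ln(1 − rB₀/P)/ln(1+r)⌉ = ⌈36.929⌉ = 37 payments; the last is £297.29.
Total paid = 36·£320.00 + £297.29 = £11,817.29.
Total interest = total paid − principal = £11,817.29 − £9,010.00 = £2,807.29.

£2,807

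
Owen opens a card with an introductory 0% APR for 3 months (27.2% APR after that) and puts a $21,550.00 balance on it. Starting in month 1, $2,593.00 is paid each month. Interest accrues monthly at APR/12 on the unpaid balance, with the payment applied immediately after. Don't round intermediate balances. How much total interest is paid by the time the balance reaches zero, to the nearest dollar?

$1,074

Promo months 1–3 at r₀ = 0%/12 = 0; months 4+ at r₁ = 27.2%/12 = 0.0226667.
After month 3 (no interest yet): B = $21,550.00 − 3·$2,593.00 = $13,771.00.
Then at r₁ with $2,593.00/mo: n₂ = −ln(1 − r₁·B/P)/ln(1+r₁) ≈ 5.72 → 6 more payments.
Total paid = 8·$2,593.00 + $1,879.53 = $22,623.53; interest = $22,623.53 − $21,550.00 = $1,073.53.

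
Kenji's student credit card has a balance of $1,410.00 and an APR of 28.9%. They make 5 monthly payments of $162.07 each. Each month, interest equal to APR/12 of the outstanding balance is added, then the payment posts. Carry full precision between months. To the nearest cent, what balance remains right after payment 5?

Monthly rate r = 28.9%/12 = 2.40833% = 0.0240833.
Each month: B ← B·(1+r) − $162.07.
Month 1: interest $33.96; balance after payment $1,281.89.
Month 2: interest $30.87; balance after payment $1,150.69.
Month 3: interest $27.71; balance after payment $1,016.33.
Month 4: interest $24.48; balance after payment $878.74.
Month 5: interest $21.16; balance after payment $737.83.

$737.83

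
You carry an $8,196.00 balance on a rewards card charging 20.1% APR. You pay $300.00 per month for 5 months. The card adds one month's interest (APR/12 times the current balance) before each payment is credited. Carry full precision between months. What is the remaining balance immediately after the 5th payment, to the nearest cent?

$7,354.70

Monthly rate r = 20.1%/12 = 1.675% = 0.01675.
Each month: B ← B·(1+r) − $300.00.
Month 1: interest $137.28; balance after payment $8,033.28.
Month 2: interest $134.56; balance after payment $7,867.84.
Month 3: interest $131.79; balance after payment $7,699.63.
Month 4: interest $128.97; balance after payment $7,528.60.
Month 5: interest $126.10; balance after payment $7,354.70.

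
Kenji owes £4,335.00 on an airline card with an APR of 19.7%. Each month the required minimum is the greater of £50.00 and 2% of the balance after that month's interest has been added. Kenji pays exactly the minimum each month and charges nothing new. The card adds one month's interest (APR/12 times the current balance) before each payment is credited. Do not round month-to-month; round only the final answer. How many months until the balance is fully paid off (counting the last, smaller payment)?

246 months

Monthly rate r = 19.7%/12 = 1.64167% = 0.0164167.
While 2% of the post-interest balance exceeds £50.00, each month B ← (B·(1+r))·(1 − 0.02), i.e. B shrinks by the factor (1+r)·0.98 = 0.99609.
This holds for months 1–145. Entering month 146 the balance is £2,455.71; 2% of the post-interest balance is now below £50.00, so the flat £50.00 minimum applies from here.
From month 146 a fixed £50.00 at rate r clears £2,455.71 in 101 more payments. Total: 145 + 101 = 246 months.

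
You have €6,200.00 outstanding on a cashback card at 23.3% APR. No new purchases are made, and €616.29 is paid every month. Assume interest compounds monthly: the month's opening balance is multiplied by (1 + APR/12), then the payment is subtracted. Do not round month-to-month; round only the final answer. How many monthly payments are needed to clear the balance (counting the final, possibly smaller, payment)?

12 months

Monthly rate r = 23.3%/12 = 1.94167% = 0.0194167.
Recurrence: B ← B·(1+r) − €616.29.
Month 1: interest €120.38; balance after payment €5,704.09.
Month 2: interest €110.75; balance after payment €5,198.56.
Closed form: n = −ln(1 − rB₀/P)/ln(1+r) = −ln(0.80466)/ln(1.01942) ≈ 11.301, so the balance reaches zero during payment 12.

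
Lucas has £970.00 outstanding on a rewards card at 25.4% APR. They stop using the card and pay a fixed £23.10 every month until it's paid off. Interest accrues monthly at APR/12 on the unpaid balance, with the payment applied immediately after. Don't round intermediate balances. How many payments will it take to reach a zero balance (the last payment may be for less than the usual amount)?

105 payments

Monthly rate r = 25.4%/12 = 2.11667% = 0.0211667.
Recurrence: B ← B·(1+r) − £23.10.
Month 1: interest £20.53; balance after payment £967.43.
Month 2: interest £20.48; balance after payment £964.81.
Closed form: n = −ln(1 − rB₀/P)/ln(1+r) = −ln(0.11118)/ln(1.02117) ≈ 104.870, so the balance reaches zero during payment 105.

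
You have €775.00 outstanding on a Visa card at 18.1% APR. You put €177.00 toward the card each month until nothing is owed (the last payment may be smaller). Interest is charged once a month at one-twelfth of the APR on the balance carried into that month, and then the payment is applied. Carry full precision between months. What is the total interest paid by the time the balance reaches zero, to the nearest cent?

€33.13

Monthly rate r = 18.1%/12 = 1.50833% = 0.0150833.
Payoff takes n = ⌈−ln(1 − rB₀/P)/ln(1+r)⌉ = ⌈4.564⌉ = 5 payments; the last is €100.13.
Total paid = 4·€177.00 + €100.13 = €808.13.
Total interest = total paid − principal = €808.13 − €775.00 = €33.13.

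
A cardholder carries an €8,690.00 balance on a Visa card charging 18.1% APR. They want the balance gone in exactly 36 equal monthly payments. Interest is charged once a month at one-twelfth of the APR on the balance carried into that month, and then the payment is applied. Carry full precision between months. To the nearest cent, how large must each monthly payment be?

Monthly rate r = 18.1%/12 = 1.50833% = 0.0150833.
Level-payment amortization: P = B₀·r / (1 − (1+r)^(−n)) = 8690.00·0.0150833 / (1 − 1.01508^(−36)).
Denominator 1 − (1+r)^(−36) = 0.41663697.
P = 131.074 / 0.41663697 ≈ 314.60.

€314.60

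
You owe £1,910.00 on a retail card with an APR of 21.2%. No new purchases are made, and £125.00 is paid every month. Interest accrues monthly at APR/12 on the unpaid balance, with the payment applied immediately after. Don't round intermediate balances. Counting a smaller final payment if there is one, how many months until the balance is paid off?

18 months

Monthly rate r = 21.2%/12 = 1.76667% = 0.0176667.
Recurrence: B ← B·(1+r) − £125.00.
Month 1: interest £33.74; balance after payment £1,818.74.
Month 2: interest £32.13; balance after payment £1,725.87.
Closed form: n = −ln(1 − rB₀/P)/ln(1+r) = −ln(0.73005)/ln(1.01767) ≈ 17.967, so the balance reaches zero during payment 18.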